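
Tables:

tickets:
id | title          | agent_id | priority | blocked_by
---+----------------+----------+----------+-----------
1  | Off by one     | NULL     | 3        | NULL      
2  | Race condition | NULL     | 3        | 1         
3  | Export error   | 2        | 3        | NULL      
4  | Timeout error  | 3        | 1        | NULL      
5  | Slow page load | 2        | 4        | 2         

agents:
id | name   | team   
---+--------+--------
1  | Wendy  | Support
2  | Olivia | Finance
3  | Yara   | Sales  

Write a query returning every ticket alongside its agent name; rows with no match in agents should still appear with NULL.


LEFT JOIN keeps every row from tickets (the left table); where agent_id has no match in agents, the agent columns become NULL. Walk through each ticket:
  - ticket 1 (Off by one): agent_id=NULL, no match -> kept with NULL
  - ticket 2 (Race condition): agent_id=NULL, no match -> kept with NULL
  - ticket 3 (Export error): agent_id=2 -> matches Olivia
  - ticket 4 (Timeout error): agent_id=3 -> matches Yara
  - ticket 5 (Slow page load): agent_id=2 -> matches Olivia
All 5 rows appear; 2 have NULL agent.

SQL:
SELECT a.title, b.name AS agent
FROM tickets a
LEFT JOIN agents b ON a.agent_id = b.id

Result:
title          | agent 
---------------+-------
Off by one     | NULL  
Race condition | NULL  
Export error   | Olivia
Timeout error  | Yara  
Slow page load | Olivia


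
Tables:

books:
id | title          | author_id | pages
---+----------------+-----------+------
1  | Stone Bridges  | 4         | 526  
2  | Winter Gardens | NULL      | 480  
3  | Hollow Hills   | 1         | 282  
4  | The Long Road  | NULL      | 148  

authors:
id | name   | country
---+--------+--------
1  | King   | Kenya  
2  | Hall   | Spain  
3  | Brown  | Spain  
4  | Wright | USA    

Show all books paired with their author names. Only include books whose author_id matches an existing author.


INNER JOIN keeps only books rows whose author_id matches an id in authors. Walk through each book:
  - book 1 (Stone Bridges): author_id=4 -> matches Wright
  - book 2 (Winter Gardens): author_id=NULL, no match -> dropped
  - book 3 (Hollow Hills): author_id=1 -> matches King
  - book 4 (The Long Road): author_id=NULL, no match -> dropped
So 2 of 4 rows are dropped.

SQL:
SELECT a.title, b.name AS author
FROM books a
INNER JOIN authors b ON a.author_id = b.id

Result:
title         | author
--------------+-------
Stone Bridges | Wright
Hollow Hills  | King  


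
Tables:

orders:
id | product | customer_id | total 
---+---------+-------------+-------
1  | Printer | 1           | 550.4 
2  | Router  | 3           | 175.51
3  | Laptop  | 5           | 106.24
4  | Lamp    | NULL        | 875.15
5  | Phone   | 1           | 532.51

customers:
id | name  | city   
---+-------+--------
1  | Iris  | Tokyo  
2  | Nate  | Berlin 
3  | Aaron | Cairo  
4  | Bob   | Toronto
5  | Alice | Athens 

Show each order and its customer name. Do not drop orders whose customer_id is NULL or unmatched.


LEFT JOIN keeps every row from orders (the left table); where customer_id has no match in customers, the customer columns become NULL. Walk through each order:
  - order 1 (Printer): customer_id=1 -> matches Iris
  - order 2 (Router): customer_id=3 -> matches Aaron
  - order 3 (Laptop): customer_id=5 -> matches Alice
  - order 4 (Lamp): customer_id=NULL, no match -> kept with NULL
  - order 5 (Phone): customer_id=1 -> matches Iris
All 5 rows appear; 1 has NULL customer.

SQL:
SELECT a.product, b.name AS customer
FROM orders a
LEFT JOIN customers b ON a.customer_id = b.id

Result:
product | customer
--------+---------
Printer | Iris    
Router  | Aaron   
Laptop  | Alice   
Lamp    | NULL    
Phone   | Iris    


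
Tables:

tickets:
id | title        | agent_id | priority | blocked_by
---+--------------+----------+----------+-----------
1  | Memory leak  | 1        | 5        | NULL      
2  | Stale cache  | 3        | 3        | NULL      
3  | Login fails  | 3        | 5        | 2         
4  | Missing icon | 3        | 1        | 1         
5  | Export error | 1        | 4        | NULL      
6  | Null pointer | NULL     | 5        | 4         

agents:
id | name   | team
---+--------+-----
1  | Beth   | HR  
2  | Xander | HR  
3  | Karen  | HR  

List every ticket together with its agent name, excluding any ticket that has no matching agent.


INNER JOIN keeps only tickets rows whose agent_id matches an id in agents. Walk through each ticket:
  - ticket 1 (Memory leak): agent_id=1 -> matches Beth
  - ticket 2 (Stale cache): agent_id=3 -> matches Karen
  - ticket 3 (Login fails): agent_id=3 -> matches Karen
  - ticket 4 (Missing icon): agent_id=3 -> matches Karen
  - ticket 5 (Export error): agent_id=1 -> matches Beth
  - ticket 6 (Null pointer): agent_id=NULL, no match -> dropped
So 1 of 6 rows is dropped.

SQL:
SELECT a.title, b.name AS agent
FROM tickets a
INNER JOIN agents b ON a.agent_id = b.id

Result:
title        | agent
-------------+------
Memory leak  | Beth 
Stale cache  | Karen
Login fails  | Karen
Missing icon | Karen
Export error | Beth 


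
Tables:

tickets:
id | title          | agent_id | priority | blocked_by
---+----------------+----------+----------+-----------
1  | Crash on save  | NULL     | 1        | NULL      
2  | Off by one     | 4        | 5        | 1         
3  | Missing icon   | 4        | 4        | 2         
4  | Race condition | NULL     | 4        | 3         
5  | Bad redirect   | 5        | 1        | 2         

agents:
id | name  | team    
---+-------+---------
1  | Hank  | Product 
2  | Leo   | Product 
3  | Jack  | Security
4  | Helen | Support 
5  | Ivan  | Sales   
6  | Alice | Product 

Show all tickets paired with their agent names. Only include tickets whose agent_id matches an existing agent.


INNER JOIN keeps only tickets rows whose agent_id matches an id in agents. Walk through each ticket:
  - ticket 1 (Crash on save): agent_id=NULL, no match -> dropped
  - ticket 2 (Off by one): agent_id=4 -> matches Helen
  - ticket 3 (Missing icon): agent_id=4 -> matches Helen
  - ticket 4 (Race condition): agent_id=NULL, no match -> dropped
  - ticket 5 (Bad redirect): agent_id=5 -> matches Ivan
So 2 of 5 rows are dropped.

SQL:
SELECT a.title, b.name AS agent
FROM tickets a
INNER JOIN agents b ON a.agent_id = b.id

Result:
title        | agent
-------------+------
Off by one   | Helen
Missing icon | Helen
Bad redirect | Ivan 


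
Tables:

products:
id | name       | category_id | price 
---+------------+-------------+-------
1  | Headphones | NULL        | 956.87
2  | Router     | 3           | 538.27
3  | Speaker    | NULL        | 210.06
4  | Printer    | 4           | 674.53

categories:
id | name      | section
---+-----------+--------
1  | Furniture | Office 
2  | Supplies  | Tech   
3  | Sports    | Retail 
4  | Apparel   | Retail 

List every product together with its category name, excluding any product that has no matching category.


INNER JOIN keeps only products rows whose category_id matches an id in categories. Walk through each product:
  - product 1 (Headphones): category_id=NULL, no match -> dropped
  - product 2 (Router): category_id=3 -> matches Sports
  - product 3 (Speaker): category_id=NULL, no match -> dropped
  - product 4 (Printer): category_id=4 -> matches Apparel
So 2 of 4 rows are dropped.

SQL:
SELECT a.name, b.name AS category
FROM products a
INNER JOIN categories b ON a.category_id = b.id

Result:
name    | category
--------+---------
Router  | Sports  
Printer | Apparel 


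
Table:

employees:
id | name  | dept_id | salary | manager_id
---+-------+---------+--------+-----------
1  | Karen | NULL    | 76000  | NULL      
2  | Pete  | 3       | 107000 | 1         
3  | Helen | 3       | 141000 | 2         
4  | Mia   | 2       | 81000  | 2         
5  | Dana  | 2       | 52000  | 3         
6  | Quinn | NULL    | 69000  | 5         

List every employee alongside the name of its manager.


This is a self-join: employees is joined to a second copy of itself, matching each row's manager_id to another row's id. Use LEFT JOIN so rows with manager_id=NULL are kept.
  - employee 1 (Karen): manager_id=NULL -> NULL
  - employee 2 (Pete): manager_id=1 -> Karen
  - employee 3 (Helen): manager_id=2 -> Pete
  - employee 4 (Mia): manager_id=2 -> Pete
  - employee 5 (Dana): manager_id=3 -> Helen
  - employee 6 (Quinn): manager_id=5 -> Dana

SQL:
SELECT a.name AS item, b.name AS manager
FROM employees a
LEFT JOIN employees b ON a.manager_id = b.id

Result:
item  | manager
------+--------
Karen | NULL   
Pete  | Karen  
Helen | Pete   
Mia   | Pete   
Dana  | Helen  
Quinn | Dana   


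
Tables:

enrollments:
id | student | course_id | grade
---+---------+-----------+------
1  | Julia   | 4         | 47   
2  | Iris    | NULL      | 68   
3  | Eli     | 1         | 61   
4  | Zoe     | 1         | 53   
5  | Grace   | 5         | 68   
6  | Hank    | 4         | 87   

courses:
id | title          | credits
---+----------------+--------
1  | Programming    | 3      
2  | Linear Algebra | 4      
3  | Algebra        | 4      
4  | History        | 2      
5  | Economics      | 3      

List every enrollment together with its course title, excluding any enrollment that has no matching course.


INNER JOIN keeps only enrollments rows whose course_id matches an id in courses. Walk through each enrollment:
  - enrollment 1 (Julia): course_id=4 -> matches History
  - enrollment 2 (Iris): course_id=NULL, no match -> dropped
  - enrollment 3 (Eli): course_id=1 -> matches Programming
  - enrollment 4 (Zoe): course_id=1 -> matches Programming
  - enrollment 5 (Grace): course_id=5 -> matches Economics
  - enrollment 6 (Hank): course_id=4 -> matches History
So 1 of 6 rows is dropped.

SQL:
SELECT a.student, b.title AS course
FROM enrollments a
INNER JOIN courses b ON a.course_id = b.id

Result:
student | course     
--------+------------
Julia   | History    
Eli     | Programming
Zoe     | Programming
Grace   | Economics  
Hank    | History    


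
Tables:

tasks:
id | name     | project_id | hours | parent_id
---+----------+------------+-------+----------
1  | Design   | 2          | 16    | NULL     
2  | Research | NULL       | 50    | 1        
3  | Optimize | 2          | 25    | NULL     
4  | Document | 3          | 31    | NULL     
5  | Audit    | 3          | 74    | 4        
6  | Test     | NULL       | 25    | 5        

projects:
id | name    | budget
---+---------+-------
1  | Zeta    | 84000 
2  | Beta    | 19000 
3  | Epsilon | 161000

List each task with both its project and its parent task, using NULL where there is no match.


Two LEFT JOINs from the same base table tasks: one to projects via project_id, one to tasks itself via parent_id. Both are LEFT so every task is preserved.
Match against projects:
  - task 1 (Design): project_id=2 -> matches Beta
  - task 2 (Research): project_id=NULL, no match -> kept with NULL
  - task 3 (Optimize): project_id=2 -> matches Beta
  - task 4 (Document): project_id=3 -> matches Epsilon
  - task 5 (Audit): project_id=3 -> matches Epsilon
  - task 6 (Test): project_id=NULL, no match -> kept with NULL
Match against tasks (self):
  - task 1 (Design): parent_id=NULL -> NULL
  - task 2 (Research): parent_id=1 -> Design
  - task 3 (Optimize): parent_id=NULL -> NULL
  - task 4 (Document): parent_id=NULL -> NULL
  - task 5 (Audit): parent_id=4 -> Document
  - task 6 (Test): parent_id=5 -> Audit

SQL:
SELECT a.name, b.name AS project, c.name AS parent
FROM tasks a
LEFT JOIN projects b ON a.project_id = b.id
LEFT JOIN tasks c ON a.parent_id = c.id

Result:
name     | project | parent  
---------+---------+---------
Design   | Beta    | NULL    
Research | NULL    | Design  
Optimize | Beta    | NULL    
Document | Epsilon | NULL    
Audit    | Epsilon | Document
Test     | NULL    | Audit   


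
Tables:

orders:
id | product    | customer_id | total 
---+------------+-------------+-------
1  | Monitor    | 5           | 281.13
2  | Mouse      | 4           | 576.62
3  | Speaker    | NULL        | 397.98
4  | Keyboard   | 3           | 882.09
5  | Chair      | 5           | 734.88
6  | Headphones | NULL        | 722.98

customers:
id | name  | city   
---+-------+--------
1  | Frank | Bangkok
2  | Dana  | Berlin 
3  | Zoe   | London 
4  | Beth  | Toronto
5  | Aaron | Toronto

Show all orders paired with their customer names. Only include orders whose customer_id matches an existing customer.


INNER JOIN keeps only orders rows whose customer_id matches an id in customers. Walk through each order:
  - order 1 (Monitor): customer_id=5 -> matches Aaron
  - order 2 (Mouse): customer_id=4 -> matches Beth
  - order 3 (Speaker): customer_id=NULL, no match -> dropped
  - order 4 (Keyboard): customer_id=3 -> matches Zoe
  - order 5 (Chair): customer_id=5 -> matches Aaron
  - order 6 (Headphones): customer_id=NULL, no match -> dropped
So 2 of 6 rows are dropped.

SQL:
SELECT a.product, b.name AS customer
FROM orders a
INNER JOIN customers b ON a.customer_id = b.id

Result:
product  | customer
---------+---------
Monitor  | Aaron   
Mouse    | Beth    
Keyboard | Zoe     
Chair    | Aaron   


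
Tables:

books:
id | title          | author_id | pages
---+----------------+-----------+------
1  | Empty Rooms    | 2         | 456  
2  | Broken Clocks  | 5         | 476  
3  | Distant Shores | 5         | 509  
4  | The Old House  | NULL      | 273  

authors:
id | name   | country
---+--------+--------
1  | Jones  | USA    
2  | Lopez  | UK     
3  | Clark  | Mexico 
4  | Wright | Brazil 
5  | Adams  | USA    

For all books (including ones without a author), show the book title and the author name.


LEFT JOIN keeps every row from books (the left table); where author_id has no match in authors, the author columns become NULL. Walk through each book:
  - book 1 (Empty Rooms): author_id=2 -> matches Lopez
  - book 2 (Broken Clocks): author_id=5 -> matches Adams
  - book 3 (Distant Shores): author_id=5 -> matches Adams
  - book 4 (The Old House): author_id=NULL, no match -> kept with NULL
All 4 rows appear; 1 has NULL author.

SQL:
SELECT a.title, b.name AS author
FROM books a
LEFT JOIN authors b ON a.author_id = b.id

Result:
title          | author
---------------+-------
Empty Rooms    | Lopez 
Broken Clocks  | Adams 
Distant Shores | Adams 
The Old House  | NULL  


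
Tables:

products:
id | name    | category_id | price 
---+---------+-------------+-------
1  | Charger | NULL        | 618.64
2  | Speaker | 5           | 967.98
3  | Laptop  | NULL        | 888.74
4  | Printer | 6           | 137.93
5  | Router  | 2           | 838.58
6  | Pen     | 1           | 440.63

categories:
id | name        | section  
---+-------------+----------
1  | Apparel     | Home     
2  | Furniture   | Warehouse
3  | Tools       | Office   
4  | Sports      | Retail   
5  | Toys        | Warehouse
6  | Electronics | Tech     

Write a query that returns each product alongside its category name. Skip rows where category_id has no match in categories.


INNER JOIN keeps only products rows whose category_id matches an id in categories. Walk through each product:
  - product 1 (Charger): category_id=NULL, no match -> dropped
  - product 2 (Speaker): category_id=5 -> matches Toys
  - product 3 (Laptop): category_id=NULL, no match -> dropped
  - product 4 (Printer): category_id=6 -> matches Electronics
  - product 5 (Router): category_id=2 -> matches Furniture
  - product 6 (Pen): category_id=1 -> matches Apparel
So 2 of 6 rows are dropped.

SQL:
SELECT a.name, b.name AS category
FROM products a
INNER JOIN categories b ON a.category_id = b.id

Result:
name    | category   
--------+------------
Speaker | Toys       
Printer | Electronics
Router  | Furniture  
Pen     | Apparel    


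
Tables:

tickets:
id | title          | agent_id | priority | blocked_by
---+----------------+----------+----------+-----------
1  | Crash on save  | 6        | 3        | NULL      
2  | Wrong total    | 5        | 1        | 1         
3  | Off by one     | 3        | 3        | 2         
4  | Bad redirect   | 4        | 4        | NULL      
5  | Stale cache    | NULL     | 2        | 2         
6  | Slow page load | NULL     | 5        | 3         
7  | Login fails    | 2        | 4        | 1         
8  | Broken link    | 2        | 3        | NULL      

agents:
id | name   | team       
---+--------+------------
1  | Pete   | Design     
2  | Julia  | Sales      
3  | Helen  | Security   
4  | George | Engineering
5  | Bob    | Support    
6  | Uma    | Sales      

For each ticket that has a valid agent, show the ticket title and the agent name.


INNER JOIN keeps only tickets rows whose agent_id matches an id in agents. Walk through each ticket:
  - ticket 1 (Crash on save): agent_id=6 -> matches Uma
  - ticket 2 (Wrong total): agent_id=5 -> matches Bob
  - ticket 3 (Off by one): agent_id=3 -> matches Helen
  - ticket 4 (Bad redirect): agent_id=4 -> matches George
  - ticket 5 (Stale cache): agent_id=NULL, no match -> dropped
  - ticket 6 (Slow page load): agent_id=NULL, no match -> dropped
  - ticket 7 (Login fails): agent_id=2 -> matches Julia
  - ticket 8 (Broken link): agent_id=2 -> matches Julia
So 2 of 8 rows are dropped.

SQL:
SELECT a.title, b.name AS agent
FROM tickets a
INNER JOIN agents b ON a.agent_id = b.id

Result:
title         | agent 
--------------+-------
Crash on save | Uma   
Wrong total   | Bob   
Off by one    | Helen 
Bad redirect  | George
Login fails   | Julia 
Broken link   | Julia 


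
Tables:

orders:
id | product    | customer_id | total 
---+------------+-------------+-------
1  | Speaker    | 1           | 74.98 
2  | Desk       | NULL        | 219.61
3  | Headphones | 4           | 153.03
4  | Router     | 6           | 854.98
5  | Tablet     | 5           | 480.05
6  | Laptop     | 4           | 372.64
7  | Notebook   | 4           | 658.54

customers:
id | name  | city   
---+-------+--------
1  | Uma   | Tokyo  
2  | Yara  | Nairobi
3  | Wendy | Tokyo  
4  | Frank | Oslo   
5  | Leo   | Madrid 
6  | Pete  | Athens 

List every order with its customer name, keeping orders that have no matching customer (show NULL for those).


LEFT JOIN keeps every row from orders (the left table); where customer_id has no match in customers, the customer columns become NULL. Walk through each order:
  - order 1 (Speaker): customer_id=1 -> matches Uma
  - order 2 (Desk): customer_id=NULL, no match -> kept with NULL
  - order 3 (Headphones): customer_id=4 -> matches Frank
  - order 4 (Router): customer_id=6 -> matches Pete
  - order 5 (Tablet): customer_id=5 -> matches Leo
  - order 6 (Laptop): customer_id=4 -> matches Frank
  - order 7 (Notebook): customer_id=4 -> matches Frank
All 7 rows appear; 1 has NULL customer.

SQL:
SELECT a.product, b.name AS customer
FROM orders a
LEFT JOIN customers b ON a.customer_id = b.id

Result:
product    | customer
-----------+---------
Speaker    | Uma     
Desk       | NULL    
Headphones | Frank   
Router     | Pete    
Tablet     | Leo     
Laptop     | Frank   
Notebook   | Frank   


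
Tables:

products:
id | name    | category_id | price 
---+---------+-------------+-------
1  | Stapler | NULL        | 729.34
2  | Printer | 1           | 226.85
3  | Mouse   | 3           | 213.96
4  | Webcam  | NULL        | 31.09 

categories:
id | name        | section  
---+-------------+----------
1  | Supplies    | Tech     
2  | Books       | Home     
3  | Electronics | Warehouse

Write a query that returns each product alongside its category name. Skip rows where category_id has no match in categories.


INNER JOIN keeps only products rows whose category_id matches an id in categories. Walk through each product:
  - product 1 (Stapler): category_id=NULL, no match -> dropped
  - product 2 (Printer): category_id=1 -> matches Supplies
  - product 3 (Mouse): category_id=3 -> matches Electronics
  - product 4 (Webcam): category_id=NULL, no match -> dropped
So 2 of 4 rows are dropped.

SQL:
SELECT a.name, b.name AS category
FROM products a
INNER JOIN categories b ON a.category_id = b.id

Result:
name    | category   
--------+------------
Printer | Supplies   
Mouse   | Electronics


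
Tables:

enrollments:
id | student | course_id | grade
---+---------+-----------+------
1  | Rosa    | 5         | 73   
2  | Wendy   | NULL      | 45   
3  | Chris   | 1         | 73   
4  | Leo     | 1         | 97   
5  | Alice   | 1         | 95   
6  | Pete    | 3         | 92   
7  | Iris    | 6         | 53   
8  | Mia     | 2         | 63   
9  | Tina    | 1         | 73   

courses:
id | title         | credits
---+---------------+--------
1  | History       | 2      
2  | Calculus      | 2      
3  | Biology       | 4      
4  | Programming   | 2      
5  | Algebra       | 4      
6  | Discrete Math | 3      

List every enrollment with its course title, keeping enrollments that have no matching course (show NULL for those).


LEFT JOIN keeps every row from enrollments (the left table); where course_id has no match in courses, the course columns become NULL. Walk through each enrollment:
  - enrollment 1 (Rosa): course_id=5 -> matches Algebra
  - enrollment 2 (Wendy): course_id=NULL, no match -> kept with NULL
  - enrollment 3 (Chris): course_id=1 -> matches History
  - enrollment 4 (Leo): course_id=1 -> matches History
  - enrollment 5 (Alice): course_id=1 -> matches History
  - enrollment 6 (Pete): course_id=3 -> matches Biology
  - enrollment 7 (Iris): course_id=6 -> matches Discrete Math
  - enrollment 8 (Mia): course_id=2 -> matches Calculus
  - enrollment 9 (Tina): course_id=1 -> matches History
All 9 rows appear; 1 has NULL course.

SQL:
SELECT a.student, b.title AS course
FROM enrollments a
LEFT JOIN courses b ON a.course_id = b.id

Result:
student | course       
--------+--------------
Rosa    | Algebra      
Wendy   | NULL         
Chris   | History      
Leo     | History      
Alice   | History      
Pete    | Biology      
Iris    | Discrete Math
Mia     | Calculus     
Tina    | History      


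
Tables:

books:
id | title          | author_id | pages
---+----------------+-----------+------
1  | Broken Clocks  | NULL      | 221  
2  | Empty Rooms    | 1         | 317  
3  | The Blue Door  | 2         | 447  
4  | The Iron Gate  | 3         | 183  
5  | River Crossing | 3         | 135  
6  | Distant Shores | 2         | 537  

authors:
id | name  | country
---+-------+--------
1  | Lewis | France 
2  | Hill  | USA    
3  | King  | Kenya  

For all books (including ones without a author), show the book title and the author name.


LEFT JOIN keeps every row from books (the left table); where author_id has no match in authors, the author columns become NULL. Walk through each book:
  - book 1 (Broken Clocks): author_id=NULL, no match -> kept with NULL
  - book 2 (Empty Rooms): author_id=1 -> matches Lewis
  - book 3 (The Blue Door): author_id=2 -> matches Hill
  - book 4 (The Iron Gate): author_id=3 -> matches King
  - book 5 (River Crossing): author_id=3 -> matches King
  - book 6 (Distant Shores): author_id=2 -> matches Hill
All 6 rows appear; 1 has NULL author.

SQL:
SELECT a.title, b.name AS author
FROM books a
LEFT JOIN authors b ON a.author_id = b.id

Result:
title          | author
---------------+-------
Broken Clocks  | NULL  
Empty Rooms    | Lewis 
The Blue Door  | Hill  
The Iron Gate  | King  
River Crossing | King  
Distant Shores | Hill  


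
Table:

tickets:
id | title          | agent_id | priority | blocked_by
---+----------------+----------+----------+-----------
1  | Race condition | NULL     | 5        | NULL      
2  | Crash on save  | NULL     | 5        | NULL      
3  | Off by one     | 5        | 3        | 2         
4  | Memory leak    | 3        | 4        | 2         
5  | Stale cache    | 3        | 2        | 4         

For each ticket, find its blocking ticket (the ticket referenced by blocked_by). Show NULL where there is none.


This is a self-join: tickets is joined to a second copy of itself, matching each row's blocked_by to another row's id. Use LEFT JOIN so rows with blocked_by=NULL are kept.
  - ticket 1 (Race condition): blocked_by=NULL -> NULL
  - ticket 2 (Crash on save): blocked_by=NULL -> NULL
  - ticket 3 (Off by one): blocked_by=2 -> Crash on save
  - ticket 4 (Memory leak): blocked_by=2 -> Crash on save
  - ticket 5 (Stale cache): blocked_by=4 -> Memory leak

SQL:
SELECT a.title AS item, b.title AS blocked_by
FROM tickets a
LEFT JOIN tickets b ON a.blocked_by = b.id

Result:
item           | blocked_by   
---------------+--------------
Race condition | NULL         
Crash on save  | NULL         
Off by one     | Crash on save
Memory leak    | Crash on save
Stale cache    | Memory leak  


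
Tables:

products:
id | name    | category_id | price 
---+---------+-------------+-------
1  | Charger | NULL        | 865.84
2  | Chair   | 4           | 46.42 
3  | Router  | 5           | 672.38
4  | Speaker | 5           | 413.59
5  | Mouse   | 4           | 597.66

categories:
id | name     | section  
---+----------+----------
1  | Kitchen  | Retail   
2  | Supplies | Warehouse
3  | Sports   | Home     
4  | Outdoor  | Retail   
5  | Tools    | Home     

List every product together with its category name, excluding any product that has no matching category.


INNER JOIN keeps only products rows whose category_id matches an id in categories. Walk through each product:
  - product 1 (Charger): category_id=NULL, no match -> dropped
  - product 2 (Chair): category_id=4 -> matches Outdoor
  - product 3 (Router): category_id=5 -> matches Tools
  - product 4 (Speaker): category_id=5 -> matches Tools
  - product 5 (Mouse): category_id=4 -> matches Outdoor
So 1 of 5 rows is dropped.

SQL:
SELECT a.name, b.name AS category
FROM products a
INNER JOIN categories b ON a.category_id = b.id

Result:
name    | category
--------+---------
Chair   | Outdoor 
Router  | Tools   
Speaker | Tools   
Mouse   | Outdoor 


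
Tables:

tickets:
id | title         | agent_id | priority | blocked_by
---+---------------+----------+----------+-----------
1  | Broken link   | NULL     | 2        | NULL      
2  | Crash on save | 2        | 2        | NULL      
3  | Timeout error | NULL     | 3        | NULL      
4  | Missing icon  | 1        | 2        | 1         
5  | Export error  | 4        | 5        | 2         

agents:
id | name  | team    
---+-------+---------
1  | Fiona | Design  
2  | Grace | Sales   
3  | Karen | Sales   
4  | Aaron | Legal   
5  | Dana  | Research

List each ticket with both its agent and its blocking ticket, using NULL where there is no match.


Two LEFT JOINs from the same base table tickets: one to agents via agent_id, one to tickets itself via blocked_by. Both are LEFT so every ticket is preserved.
Match against agents:
  - ticket 1 (Broken link): agent_id=NULL, no match -> kept with NULL
  - ticket 2 (Crash on save): agent_id=2 -> matches Grace
  - ticket 3 (Timeout error): agent_id=NULL, no match -> kept with NULL
  - ticket 4 (Missing icon): agent_id=1 -> matches Fiona
  - ticket 5 (Export error): agent_id=4 -> matches Aaron
Match against tickets (self):
  - ticket 1 (Broken link): blocked_by=NULL -> NULL
  - ticket 2 (Crash on save): blocked_by=NULL -> NULL
  - ticket 3 (Timeout error): blocked_by=NULL -> NULL
  - ticket 4 (Missing icon): blocked_by=1 -> Broken link
  - ticket 5 (Export error): blocked_by=2 -> Crash on save

SQL:
SELECT a.title, b.name AS agent, c.title AS blocked_by
FROM tickets a
LEFT JOIN agents b ON a.agent_id = b.id
LEFT JOIN tickets c ON a.blocked_by = c.id

Result:
title         | agent | blocked_by   
--------------+-------+--------------
Broken link   | NULL  | NULL         
Crash on save | Grace | NULL         
Timeout error | NULL  | NULL         
Missing icon  | Fiona | Broken link  
Export error  | Aaron | Crash on save


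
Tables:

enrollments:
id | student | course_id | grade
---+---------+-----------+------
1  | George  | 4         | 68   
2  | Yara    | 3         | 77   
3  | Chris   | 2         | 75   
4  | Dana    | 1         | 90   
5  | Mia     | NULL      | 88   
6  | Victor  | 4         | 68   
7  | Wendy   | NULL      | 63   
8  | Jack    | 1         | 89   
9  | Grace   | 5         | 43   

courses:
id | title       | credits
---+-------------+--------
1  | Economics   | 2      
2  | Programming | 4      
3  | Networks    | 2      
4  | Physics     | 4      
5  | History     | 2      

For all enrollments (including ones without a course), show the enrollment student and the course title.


LEFT JOIN keeps every row from enrollments (the left table); where course_id has no match in courses, the course columns become NULL. Walk through each enrollment:
  - enrollment 1 (George): course_id=4 -> matches Physics
  - enrollment 2 (Yara): course_id=3 -> matches Networks
  - enrollment 3 (Chris): course_id=2 -> matches Programming
  - enrollment 4 (Dana): course_id=1 -> matches Economics
  - enrollment 5 (Mia): course_id=NULL, no match -> kept with NULL
  - enrollment 6 (Victor): course_id=4 -> matches Physics
  - enrollment 7 (Wendy): course_id=NULL, no match -> kept with NULL
  - enrollment 8 (Jack): course_id=1 -> matches Economics
  - enrollment 9 (Grace): course_id=5 -> matches History
All 9 rows appear; 2 have NULL course.

SQL:
SELECT a.student, b.title AS course
FROM enrollments a
LEFT JOIN courses b ON a.course_id = b.id

Result:
student | course     
--------+------------
George  | Physics    
Yara    | Networks   
Chris   | Programming
Dana    | Economics  
Mia     | NULL       
Victor  | Physics    
Wendy   | NULL       
Jack    | Economics  
Grace   | History    


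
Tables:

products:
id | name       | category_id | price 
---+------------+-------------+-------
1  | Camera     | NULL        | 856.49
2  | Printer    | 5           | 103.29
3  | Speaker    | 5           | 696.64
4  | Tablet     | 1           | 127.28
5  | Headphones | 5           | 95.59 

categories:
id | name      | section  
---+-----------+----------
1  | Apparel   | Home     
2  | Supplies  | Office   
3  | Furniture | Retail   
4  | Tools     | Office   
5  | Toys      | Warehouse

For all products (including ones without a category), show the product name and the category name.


LEFT JOIN keeps every row from products (the left table); where category_id has no match in categories, the category columns become NULL. Walk through each product:
  - product 1 (Camera): category_id=NULL, no match -> kept with NULL
  - product 2 (Printer): category_id=5 -> matches Toys
  - product 3 (Speaker): category_id=5 -> matches Toys
  - product 4 (Tablet): category_id=1 -> matches Apparel
  - product 5 (Headphones): category_id=5 -> matches Toys
All 5 rows appear; 1 has NULL category.

SQL:
SELECT a.name, b.name AS category
FROM products a
LEFT JOIN categories b ON a.category_id = b.id

Result:
name       | category
-----------+---------
Camera     | NULL    
Printer    | Toys    
Speaker    | Toys    
Tablet     | Apparel 
Headphones | Toys    


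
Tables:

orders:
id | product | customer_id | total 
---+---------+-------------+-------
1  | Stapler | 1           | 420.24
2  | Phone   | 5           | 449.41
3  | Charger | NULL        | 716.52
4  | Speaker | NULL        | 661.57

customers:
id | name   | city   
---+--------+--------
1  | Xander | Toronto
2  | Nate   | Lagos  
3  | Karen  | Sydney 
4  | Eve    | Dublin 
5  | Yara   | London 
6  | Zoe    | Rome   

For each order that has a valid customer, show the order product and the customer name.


INNER JOIN keeps only orders rows whose customer_id matches an id in customers. Walk through each order:
  - order 1 (Stapler): customer_id=1 -> matches Xander
  - order 2 (Phone): customer_id=5 -> matches Yara
  - order 3 (Charger): customer_id=NULL, no match -> dropped
  - order 4 (Speaker): customer_id=NULL, no match -> dropped
So 2 of 4 rows are dropped.

SQL:
SELECT a.product, b.name AS customer
FROM orders a
INNER JOIN customers b ON a.customer_id = b.id

Result:
product | customer
--------+---------
Stapler | Xander  
Phone   | Yara    


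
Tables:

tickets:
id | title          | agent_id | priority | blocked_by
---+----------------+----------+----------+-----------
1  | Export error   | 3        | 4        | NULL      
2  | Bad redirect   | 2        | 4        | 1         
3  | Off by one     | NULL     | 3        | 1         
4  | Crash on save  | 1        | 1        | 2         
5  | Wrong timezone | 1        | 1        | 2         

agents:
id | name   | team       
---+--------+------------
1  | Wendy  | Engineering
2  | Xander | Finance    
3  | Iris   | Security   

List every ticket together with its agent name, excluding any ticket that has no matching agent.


INNER JOIN keeps only tickets rows whose agent_id matches an id in agents. Walk through each ticket:
  - ticket 1 (Export error): agent_id=3 -> matches Iris
  - ticket 2 (Bad redirect): agent_id=2 -> matches Xander
  - ticket 3 (Off by one): agent_id=NULL, no match -> dropped
  - ticket 4 (Crash on save): agent_id=1 -> matches Wendy
  - ticket 5 (Wrong timezone): agent_id=1 -> matches Wendy
So 1 of 5 rows is dropped.

SQL:
SELECT a.title, b.name AS agent
FROM tickets a
INNER JOIN agents b ON a.agent_id = b.id

Result:
title          | agent 
---------------+-------
Export error   | Iris  
Bad redirect   | Xander
Crash on save  | Wendy 
Wrong timezone | Wendy 


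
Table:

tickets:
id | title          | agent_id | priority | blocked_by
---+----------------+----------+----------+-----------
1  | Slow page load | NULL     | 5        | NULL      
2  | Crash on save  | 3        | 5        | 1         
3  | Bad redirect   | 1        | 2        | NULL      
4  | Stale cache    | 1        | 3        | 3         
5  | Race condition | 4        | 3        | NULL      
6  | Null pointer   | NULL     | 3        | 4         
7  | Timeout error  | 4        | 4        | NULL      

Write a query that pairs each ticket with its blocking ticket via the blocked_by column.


This is a self-join: tickets is joined to a second copy of itself, matching each row's blocked_by to another row's id. Use LEFT JOIN so rows with blocked_by=NULL are kept.
  - ticket 1 (Slow page load): blocked_by=NULL -> NULL
  - ticket 2 (Crash on save): blocked_by=1 -> Slow page load
  - ticket 3 (Bad redirect): blocked_by=NULL -> NULL
  - ticket 4 (Stale cache): blocked_by=3 -> Bad redirect
  - ticket 5 (Race condition): blocked_by=NULL -> NULL
  - ticket 6 (Null pointer): blocked_by=4 -> Stale cache
  - ticket 7 (Timeout error): blocked_by=NULL -> NULL

SQL:
SELECT a.title AS item, b.title AS blocked_by
FROM tickets a
LEFT JOIN tickets b ON a.blocked_by = b.id

Result:
item           | blocked_by    
---------------+---------------
Slow page load | NULL          
Crash on save  | Slow page load
Bad redirect   | NULL          
Stale cache    | Bad redirect  
Race condition | NULL          
Null pointer   | Stale cache   
Timeout error  | NULL          


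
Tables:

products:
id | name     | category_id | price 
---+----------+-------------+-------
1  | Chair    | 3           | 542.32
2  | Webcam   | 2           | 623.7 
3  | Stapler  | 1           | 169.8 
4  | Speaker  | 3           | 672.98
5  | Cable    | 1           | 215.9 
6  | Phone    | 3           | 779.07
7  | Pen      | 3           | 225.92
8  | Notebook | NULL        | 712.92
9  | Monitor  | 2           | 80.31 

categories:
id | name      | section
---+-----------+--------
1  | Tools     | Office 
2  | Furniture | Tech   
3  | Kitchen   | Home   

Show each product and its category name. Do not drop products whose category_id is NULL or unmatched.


LEFT JOIN keeps every row from products (the left table); where category_id has no match in categories, the category columns become NULL. Walk through each product:
  - product 1 (Chair): category_id=3 -> matches Kitchen
  - product 2 (Webcam): category_id=2 -> matches Furniture
  - product 3 (Stapler): category_id=1 -> matches Tools
  - product 4 (Speaker): category_id=3 -> matches Kitchen
  - product 5 (Cable): category_id=1 -> matches Tools
  - product 6 (Phone): category_id=3 -> matches Kitchen
  - product 7 (Pen): category_id=3 -> matches Kitchen
  - product 8 (Notebook): category_id=NULL, no match -> kept with NULL
  - product 9 (Monitor): category_id=2 -> matches Furniture
All 9 rows appear; 1 has NULL category.

SQL:
SELECT a.name, b.name AS category
FROM products a
LEFT JOIN categories b ON a.category_id = b.id

Result:
name     | category 
---------+----------
Chair    | Kitchen  
Webcam   | Furniture
Stapler  | Tools    
Speaker  | Kitchen  
Cable    | Tools    
Phone    | Kitchen  
Pen      | Kitchen  
Notebook | NULL     
Monitor  | Furniture


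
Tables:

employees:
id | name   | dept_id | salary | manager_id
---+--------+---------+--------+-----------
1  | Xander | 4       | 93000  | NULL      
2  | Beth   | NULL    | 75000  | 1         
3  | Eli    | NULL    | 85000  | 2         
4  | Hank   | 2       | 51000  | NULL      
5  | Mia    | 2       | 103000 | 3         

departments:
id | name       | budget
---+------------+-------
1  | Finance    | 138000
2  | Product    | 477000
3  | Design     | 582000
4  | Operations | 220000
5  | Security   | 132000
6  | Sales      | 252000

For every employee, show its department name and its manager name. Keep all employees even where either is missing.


Two LEFT JOINs from the same base table employees: one to departments via dept_id, one to employees itself via manager_id. Both are LEFT so every employee is preserved.
Match against departments:
  - employee 1 (Xander): dept_id=4 -> matches Operations
  - employee 2 (Beth): dept_id=NULL, no match -> kept with NULL
  - employee 3 (Eli): dept_id=NULL, no match -> kept with NULL
  - employee 4 (Hank): dept_id=2 -> matches Product
  - employee 5 (Mia): dept_id=2 -> matches Product
Match against employees (self):
  - employee 1 (Xander): manager_id=NULL -> NULL
  - employee 2 (Beth): manager_id=1 -> Xander
  - employee 3 (Eli): manager_id=2 -> Beth
  - employee 4 (Hank): manager_id=NULL -> NULL
  - employee 5 (Mia): manager_id=3 -> Eli

SQL:
SELECT a.name, b.name AS department, c.name AS manager
FROM employees a
LEFT JOIN departments b ON a.dept_id = b.id
LEFT JOIN employees c ON a.manager_id = c.id

Result:
name   | department | manager
-------+------------+--------
Xander | Operations | NULL   
Beth   | NULL       | Xander 
Eli    | NULL       | Beth   
Hank   | Product    | NULL   
Mia    | Product    | Eli    


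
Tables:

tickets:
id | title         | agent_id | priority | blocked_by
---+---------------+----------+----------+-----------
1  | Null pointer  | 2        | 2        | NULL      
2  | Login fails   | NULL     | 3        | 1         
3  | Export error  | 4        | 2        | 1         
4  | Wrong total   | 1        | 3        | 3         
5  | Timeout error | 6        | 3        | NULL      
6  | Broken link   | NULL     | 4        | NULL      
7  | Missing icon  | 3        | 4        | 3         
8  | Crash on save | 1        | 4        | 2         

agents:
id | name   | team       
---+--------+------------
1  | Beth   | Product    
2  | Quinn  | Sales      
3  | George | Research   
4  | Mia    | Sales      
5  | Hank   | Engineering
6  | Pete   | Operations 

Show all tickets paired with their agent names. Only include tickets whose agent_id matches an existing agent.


INNER JOIN keeps only tickets rows whose agent_id matches an id in agents. Walk through each ticket:
  - ticket 1 (Null pointer): agent_id=2 -> matches Quinn
  - ticket 2 (Login fails): agent_id=NULL, no match -> dropped
  - ticket 3 (Export error): agent_id=4 -> matches Mia
  - ticket 4 (Wrong total): agent_id=1 -> matches Beth
  - ticket 5 (Timeout error): agent_id=6 -> matches Pete
  - ticket 6 (Broken link): agent_id=NULL, no match -> dropped
  - ticket 7 (Missing icon): agent_id=3 -> matches George
  - ticket 8 (Crash on save): agent_id=1 -> matches Beth
So 2 of 8 rows are dropped.

SQL:
SELECT a.title, b.name AS agent
FROM tickets a
INNER JOIN agents b ON a.agent_id = b.id

Result:
title         | agent 
--------------+-------
Null pointer  | Quinn 
Export error  | Mia   
Wrong total   | Beth  
Timeout error | Pete  
Missing icon  | George
Crash on save | Beth  


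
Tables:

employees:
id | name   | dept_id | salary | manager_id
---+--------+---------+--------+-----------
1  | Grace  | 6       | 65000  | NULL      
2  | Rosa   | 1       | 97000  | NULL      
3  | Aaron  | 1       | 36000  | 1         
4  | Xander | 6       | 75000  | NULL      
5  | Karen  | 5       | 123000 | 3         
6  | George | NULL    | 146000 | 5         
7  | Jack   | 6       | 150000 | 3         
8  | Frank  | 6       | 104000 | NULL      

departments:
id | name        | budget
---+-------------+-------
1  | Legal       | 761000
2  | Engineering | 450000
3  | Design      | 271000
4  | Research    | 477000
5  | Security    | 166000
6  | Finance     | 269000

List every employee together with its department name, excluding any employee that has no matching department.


INNER JOIN keeps only employees rows whose dept_id matches an id in departments. Walk through each employee:
  - employee 1 (Grace): dept_id=6 -> matches Finance
  - employee 2 (Rosa): dept_id=1 -> matches Legal
  - employee 3 (Aaron): dept_id=1 -> matches Legal
  - employee 4 (Xander): dept_id=6 -> matches Finance
  - employee 5 (Karen): dept_id=5 -> matches Security
  - employee 6 (George): dept_id=NULL, no match -> dropped
  - employee 7 (Jack): dept_id=6 -> matches Finance
  - employee 8 (Frank): dept_id=6 -> matches Finance
So 1 of 8 rows is dropped.

SQL:
SELECT a.name, b.name AS department
FROM employees a
INNER JOIN departments b ON a.dept_id = b.id

Result:
name   | department
-------+-----------
Grace  | Finance   
Rosa   | Legal     
Aaron  | Legal     
Xander | Finance   
Karen  | Security  
Jack   | Finance   
Frank  | Finance   
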